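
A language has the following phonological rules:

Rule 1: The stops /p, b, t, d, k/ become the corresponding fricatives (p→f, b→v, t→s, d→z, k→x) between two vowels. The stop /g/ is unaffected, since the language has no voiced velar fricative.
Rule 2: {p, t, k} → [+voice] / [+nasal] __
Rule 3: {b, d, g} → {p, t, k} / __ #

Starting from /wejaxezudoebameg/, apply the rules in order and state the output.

wejaxezuzoevamek

Rule 1 (intervocalic spirantization): /d/ is a stop between vowels /u/ and /o/, so it spirantizes to the fricative [z]. /b/ is a stop between vowels /e/ and /a/, so it spirantizes to the fricative [v]. /wejaxezudoebameg/ → wejaxezuzoevameg.
Rule 2 (post-nasal voicing): no segment meets the environment; /wejaxezuzoevameg/ is unchanged.
Rule 3 (final devoicing): /g/ is a voiced stop in word-final position, so it devoices to [k]. /wejaxezuzoevameg/ → wejaxezuzoevamek.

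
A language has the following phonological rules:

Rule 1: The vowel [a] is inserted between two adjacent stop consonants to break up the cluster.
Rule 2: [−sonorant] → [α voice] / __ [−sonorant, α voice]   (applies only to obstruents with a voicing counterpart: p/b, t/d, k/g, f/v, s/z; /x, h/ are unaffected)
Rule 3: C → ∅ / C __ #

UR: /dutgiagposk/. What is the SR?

dutagiagapos

Rule 1 (stop-cluster a-epenthesis): /t/ and /g/ form a stop–stop cluster, so [a] is inserted between them. /g/ and /p/ form a stop–stop cluster, so [a] is inserted between them. /dutgiagposk/ → dutagiagaposk.
Rule 2 (regressive voicing assimilation): no segment meets the environment; /dutagiagaposk/ is unchanged.
Rule 3 (final cluster simplification): /k/ is the second consonant of a word-final cluster /sk/, so it deletes. /dutagiagaposk/ → dutagiagapos.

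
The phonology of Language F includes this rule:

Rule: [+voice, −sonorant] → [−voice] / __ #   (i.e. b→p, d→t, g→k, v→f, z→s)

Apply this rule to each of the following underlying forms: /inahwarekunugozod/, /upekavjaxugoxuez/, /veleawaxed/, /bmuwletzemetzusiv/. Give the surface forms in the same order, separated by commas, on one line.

/inahwarekunugozod/: /d/ is a voiced obstruent in word-final position, so it devoices to [t]. → [inahwarekunugozot].
/upekavjaxugoxuez/: /z/ is a voiced obstruent in word-final position, so it devoices to [s]. → [upekavjaxugoxues].
/veleawaxed/: /d/ is a voiced obstruent in word-final position, so it devoices to [t]. → [veleawaxet].
/bmuwletzemetzusiv/: /v/ is a voiced obstruent in word-final position, so it devoices to [f]. → [bmuwletzemetzusif].

inahwarekunugozot, upekavjaxugoxues, veleawaxet, bmuwletzemetzusif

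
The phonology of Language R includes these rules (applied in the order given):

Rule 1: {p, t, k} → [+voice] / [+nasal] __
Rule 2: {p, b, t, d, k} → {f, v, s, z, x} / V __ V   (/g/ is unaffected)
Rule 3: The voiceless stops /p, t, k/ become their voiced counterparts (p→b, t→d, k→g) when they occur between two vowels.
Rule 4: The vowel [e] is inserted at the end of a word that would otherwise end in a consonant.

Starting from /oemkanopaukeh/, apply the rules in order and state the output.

oemganofauxehe

Rule 1 (post-nasal voicing): /k/ is a voiceless stop immediately after the nasal /m/, so it voices to [g]. /oemkanopaukeh/ → oemganopaukeh.
Rule 2 (intervocalic spirantization): /p/ is a stop between vowels /o/ and /a/, so it spirantizes to the fricative [f]. /k/ is a stop between vowels /u/ and /e/, so it spirantizes to the fricative [x]. /oemganopaukeh/ → oemganofauxeh.
Rule 3 (intervocalic voicing): no segment meets the environment; /oemganofauxeh/ is unchanged.
Rule 4 (final e-epenthesis): the form ends in the consonant /h/, so [e] is inserted word-finally. /oemganofauxeh/ → oemganofauxehe.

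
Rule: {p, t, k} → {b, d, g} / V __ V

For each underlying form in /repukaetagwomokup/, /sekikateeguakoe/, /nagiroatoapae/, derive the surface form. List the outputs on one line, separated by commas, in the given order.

/repukaetagwomokup/: /p/ is a voiceless stop between vowels /e/ and /u/, so it voices to [b]. /k/ is a voiceless stop between vowels /u/ and /a/, so it voices to [g]. /t/ is a voiceless stop between vowels /e/ and /a/, so it voices to [d]. /k/ is a voiceless stop between vowels /o/ and /u/, so it voices to [g]. → [rebugaedagwomogup].
/sekikateeguakoe/: /k/ is a voiceless stop between vowels /e/ and /i/, so it voices to [g]. /k/ is a voiceless stop between vowels /i/ and /a/, so it voices to [g]. /t/ is a voiceless stop between vowels /a/ and /e/, so it voices to [d]. /k/ is a voiceless stop between vowels /a/ and /o/, so it voices to [g]. → [segigadeeguagoe].
/nagiroatoapae/: /t/ is a voiceless stop between vowels /a/ and /o/, so it voices to [d]. /p/ is a voiceless stop between vowels /a/ and /a/, so it voices to [b]. → [nagiroadoabae].

rebugaedagwomogup, segigadeeguagoe, nagiroadoabae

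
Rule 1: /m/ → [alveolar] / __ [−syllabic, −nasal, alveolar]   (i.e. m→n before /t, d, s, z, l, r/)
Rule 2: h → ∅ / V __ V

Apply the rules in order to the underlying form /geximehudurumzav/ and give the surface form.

geximeudurunzav

Rule 1 (nasal place assimilation): /m/ precedes the alveolar consonant /z/, so it assimilates in place to [n]. /geximehudurumzav/ → geximehudurunzav.
Rule 2 (intervocalic h-deletion): /h/ occurs between vowels /e/ and /u/, so it deletes. /geximehudurunzav/ → geximeudurunzav.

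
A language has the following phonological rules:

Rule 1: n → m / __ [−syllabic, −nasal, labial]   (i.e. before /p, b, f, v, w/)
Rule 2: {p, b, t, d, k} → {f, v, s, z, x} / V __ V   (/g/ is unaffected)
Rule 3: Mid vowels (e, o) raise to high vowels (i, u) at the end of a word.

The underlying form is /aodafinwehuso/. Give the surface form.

Rule 1 (nasal place assimilation): /n/ precedes the labial consonant /w/, so it assimilates in place to [m]. /aodafinwehuso/ → aodafimwehuso.
Rule 2 (intervocalic spirantization): /d/ is a stop between vowels /o/ and /a/, so it spirantizes to the fricative [z]. /aodafimwehuso/ → aozafimwehuso.
Rule 3 (final vowel raising): /o/ is a mid vowel in word-final position, so it raises to [u]. /aozafimwehuso/ → aozafimwehusu.

aozafimwehusu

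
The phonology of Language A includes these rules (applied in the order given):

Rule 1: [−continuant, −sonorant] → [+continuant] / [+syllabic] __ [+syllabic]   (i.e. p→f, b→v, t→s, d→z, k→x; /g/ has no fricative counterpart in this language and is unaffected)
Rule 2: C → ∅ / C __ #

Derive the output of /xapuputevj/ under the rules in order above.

Rule 1 (intervocalic spirantization): /p/ is a stop between vowels /a/ and /u/, so it spirantizes to the fricative [f]. /p/ is a stop between vowels /u/ and /u/, so it spirantizes to the fricative [f]. /t/ is a stop between vowels /u/ and /e/, so it spirantizes to the fricative [s]. /xapuputevj/ → xafufusevj.
Rule 2 (final cluster simplification): /j/ is the second consonant of a word-final cluster /vj/, so it deletes. /xafufusevj/ → xafufusev.

xafufusev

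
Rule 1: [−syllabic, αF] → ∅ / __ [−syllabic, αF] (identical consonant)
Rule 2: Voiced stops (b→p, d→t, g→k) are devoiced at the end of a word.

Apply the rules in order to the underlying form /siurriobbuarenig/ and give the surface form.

Rule 1 (degemination): /rr/ is a geminate; the first /r/ deletes. /bb/ is a geminate; the first /b/ deletes. /siurriobbuarenig/ → siuriobuarenig.
Rule 2 (final devoicing): /g/ is a voiced stop in word-final position, so it devoices to [k]. /siuriobuarenig/ → siuriobuarenik.

siuriobuarenik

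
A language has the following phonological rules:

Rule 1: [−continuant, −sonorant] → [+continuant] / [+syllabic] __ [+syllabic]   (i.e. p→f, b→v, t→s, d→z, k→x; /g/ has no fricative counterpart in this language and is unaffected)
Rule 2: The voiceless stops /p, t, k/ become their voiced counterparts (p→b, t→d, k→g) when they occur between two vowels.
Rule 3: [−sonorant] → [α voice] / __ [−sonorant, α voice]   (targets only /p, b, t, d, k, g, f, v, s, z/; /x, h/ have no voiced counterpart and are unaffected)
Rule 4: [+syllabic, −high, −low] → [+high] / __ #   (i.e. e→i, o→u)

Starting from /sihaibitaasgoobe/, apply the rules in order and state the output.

Rule 1 (intervocalic spirantization): /b/ is a stop between vowels /i/ and /i/, so it spirantizes to the fricative [v]. /t/ is a stop between vowels /i/ and /a/, so it spirantizes to the fricative [s]. /b/ is a stop between vowels /o/ and /e/, so it spirantizes to the fricative [v]. /sihaibitaasgoobe/ → sihaivisaasgoove.
Rule 2 (intervocalic voicing): no segment meets the environment; /sihaivisaasgoove/ is unchanged.
Rule 3 (regressive voicing assimilation): /s/ precedes the voiced obstruent /g/, so it voices to [z] by assimilation. /sihaivisaasgoove/ → sihaivisaazgoove.
Rule 4 (final vowel raising): /e/ is a mid vowel in word-final position, so it raises to [i]. /sihaivisaazgoove/ → sihaivisaazgoovi.

sihaivisaazgoovi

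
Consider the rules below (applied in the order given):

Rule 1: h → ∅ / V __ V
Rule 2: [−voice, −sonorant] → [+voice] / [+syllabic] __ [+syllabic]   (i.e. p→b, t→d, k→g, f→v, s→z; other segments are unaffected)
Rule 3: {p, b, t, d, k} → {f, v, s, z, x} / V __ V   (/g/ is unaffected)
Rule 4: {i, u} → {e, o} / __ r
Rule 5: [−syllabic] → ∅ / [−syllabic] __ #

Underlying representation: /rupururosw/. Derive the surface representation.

Rule 1 (intervocalic h-deletion): no segment meets the environment; /rupururosw/ is unchanged.
Rule 2 (intervocalic voicing): /p/ is a voiceless obstruent between vowels /u/ and /u/, so it voices to [b]. /rupururosw/ → rubururosw.
Rule 3 (intervocalic spirantization): /b/ is a stop between vowels /u/ and /u/, so it spirantizes to the fricative [v]. /rubururosw/ → ruvururosw.
Rule 4 (pre-rhotic lowering): /u/ is a high vowel immediately before /r/, so it lowers to [o]. /u/ is a high vowel immediately before /r/, so it lowers to [o]. /ruvururosw/ → ruvororosw.
Rule 5 (final cluster simplification): /w/ is the second consonant of a word-final cluster /sw/, so it deletes. /ruvororosw/ → ruvororos.

ruvororos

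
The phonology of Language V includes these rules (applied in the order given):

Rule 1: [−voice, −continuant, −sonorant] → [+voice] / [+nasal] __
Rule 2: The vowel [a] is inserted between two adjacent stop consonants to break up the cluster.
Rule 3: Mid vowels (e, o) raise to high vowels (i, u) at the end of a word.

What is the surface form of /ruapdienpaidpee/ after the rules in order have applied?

ruapadienbaidapei

Rule 1 (post-nasal voicing): /p/ is a voiceless stop immediately after the nasal /n/, so it voices to [b]. /ruapdienpaidpee/ → ruapdienbaidpee.
Rule 2 (stop-cluster a-epenthesis): /p/ and /d/ form a stop–stop cluster, so [a] is inserted between them. /d/ and /p/ form a stop–stop cluster, so [a] is inserted between them. /ruapdienbaidpee/ → ruapadienbaidapee.
Rule 3 (final vowel raising): /e/ is a mid vowel in word-final position, so it raises to [i]. /ruapadienbaidapee/ → ruapadienbaidapei.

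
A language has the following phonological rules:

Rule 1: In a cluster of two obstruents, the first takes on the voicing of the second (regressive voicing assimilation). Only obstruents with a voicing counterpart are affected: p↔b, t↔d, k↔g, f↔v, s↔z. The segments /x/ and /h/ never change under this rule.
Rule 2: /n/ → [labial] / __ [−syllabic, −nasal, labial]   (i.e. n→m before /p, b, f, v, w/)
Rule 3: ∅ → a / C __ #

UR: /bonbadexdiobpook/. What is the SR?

bombadexdioppooka

Rule 1 (regressive voicing assimilation): /b/ precedes the voiceless obstruent /p/, so it devoices to [p] by assimilation. /bonbadexdiobpook/ → bonbadexdioppook.
Rule 2 (nasal place assimilation): /n/ precedes the labial consonant /b/, so it assimilates in place to [m]. /bonbadexdioppook/ → bombadexdioppook.
Rule 3 (final a-epenthesis): the form ends in the consonant /k/, so [a] is inserted word-finally. /bombadexdioppook/ → bombadexdioppooka.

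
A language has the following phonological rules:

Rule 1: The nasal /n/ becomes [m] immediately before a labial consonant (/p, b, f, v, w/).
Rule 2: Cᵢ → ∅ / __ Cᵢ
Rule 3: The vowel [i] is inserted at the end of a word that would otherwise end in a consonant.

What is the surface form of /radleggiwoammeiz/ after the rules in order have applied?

Rule 1 (nasal place assimilation): no segment meets the environment; /radleggiwoammeiz/ is unchanged.
Rule 2 (degemination): /gg/ is a geminate; the first /g/ deletes. /mm/ is a geminate; the first /m/ deletes. /radleggiwoammeiz/ → radlegiwoameiz.
Rule 3 (final i-epenthesis): the form ends in the consonant /z/, so [i] is inserted word-finally. /radlegiwoameiz/ → radlegiwoameizi.

radlegiwoameizi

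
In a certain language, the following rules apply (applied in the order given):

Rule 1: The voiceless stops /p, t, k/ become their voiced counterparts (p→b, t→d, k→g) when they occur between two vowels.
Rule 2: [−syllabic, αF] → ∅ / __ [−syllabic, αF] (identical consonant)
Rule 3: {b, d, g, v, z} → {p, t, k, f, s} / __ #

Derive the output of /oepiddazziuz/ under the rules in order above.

oebidazius

Rule 1 (intervocalic voicing): /p/ is a voiceless stop between vowels /e/ and /i/, so it voices to [b]. /oepiddazziuz/ → oebiddazziuz.
Rule 2 (degemination): /dd/ is a geminate; the first /d/ deletes. /zz/ is a geminate; the first /z/ deletes. /oebiddazziuz/ → oebidaziuz.
Rule 3 (final devoicing): /z/ is a voiced obstruent in word-final position, so it devoices to [s]. /oebidaziuz/ → oebidazius.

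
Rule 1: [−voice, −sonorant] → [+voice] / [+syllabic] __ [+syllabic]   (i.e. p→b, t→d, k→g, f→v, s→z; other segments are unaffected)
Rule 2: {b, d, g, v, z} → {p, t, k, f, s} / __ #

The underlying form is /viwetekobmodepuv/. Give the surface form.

viwedegobmodebuf

Rule 1 (intervocalic voicing): /t/ is a voiceless obstruent between vowels /e/ and /e/, so it voices to [d]. /k/ is a voiceless obstruent between vowels /e/ and /o/, so it voices to [g]. /p/ is a voiceless obstruent between vowels /e/ and /u/, so it voices to [b]. /viwetekobmodepuv/ → viwedegobmodebuv.
Rule 2 (final devoicing): /v/ is a voiced obstruent in word-final position, so it devoices to [f]. /viwedegobmodebuv/ → viwedegobmodebuf.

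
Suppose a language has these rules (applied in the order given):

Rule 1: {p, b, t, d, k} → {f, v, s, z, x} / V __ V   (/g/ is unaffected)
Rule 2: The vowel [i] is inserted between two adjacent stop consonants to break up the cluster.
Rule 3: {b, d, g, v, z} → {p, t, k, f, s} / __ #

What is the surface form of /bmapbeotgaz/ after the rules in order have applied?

bmapibeotigas

Rule 1 (intervocalic spirantization): no segment meets the environment; /bmapbeotgaz/ is unchanged.
Rule 2 (stop-cluster i-epenthesis): /p/ and /b/ form a stop–stop cluster, so [i] is inserted between them. /t/ and /g/ form a stop–stop cluster, so [i] is inserted between them. /bmapbeotgaz/ → bmapibeotigaz.
Rule 3 (final devoicing): /z/ is a voiced obstruent in word-final position, so it devoices to [s]. /bmapibeotigaz/ → bmapibeotigas.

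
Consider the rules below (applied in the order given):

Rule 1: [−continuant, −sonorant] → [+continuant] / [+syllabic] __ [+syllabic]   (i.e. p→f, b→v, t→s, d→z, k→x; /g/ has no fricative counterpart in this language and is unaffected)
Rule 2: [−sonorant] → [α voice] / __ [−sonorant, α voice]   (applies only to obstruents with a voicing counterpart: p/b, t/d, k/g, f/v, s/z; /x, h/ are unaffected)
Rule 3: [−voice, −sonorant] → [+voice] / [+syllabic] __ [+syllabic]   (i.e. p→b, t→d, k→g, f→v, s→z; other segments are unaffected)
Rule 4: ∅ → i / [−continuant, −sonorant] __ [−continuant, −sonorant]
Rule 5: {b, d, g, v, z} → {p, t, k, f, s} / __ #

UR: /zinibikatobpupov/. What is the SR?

zinivixazopipuvof

Rule 1 (intervocalic spirantization): /b/ is a stop between vowels /i/ and /i/, so it spirantizes to the fricative [v]. /k/ is a stop between vowels /i/ and /a/, so it spirantizes to the fricative [x]. /t/ is a stop between vowels /a/ and /o/, so it spirantizes to the fricative [s]. /p/ is a stop between vowels /u/ and /o/, so it spirantizes to the fricative [f]. /zinibikatobpupov/ → zinivixasobpufov.
Rule 2 (regressive voicing assimilation): /b/ precedes the voiceless obstruent /p/, so it devoices to [p] by assimilation. /zinivixasobpufov/ → zinivixasoppufov.
Rule 3 (intervocalic voicing): /s/ is a voiceless obstruent between vowels /a/ and /o/, so it voices to [z]. /f/ is a voiceless obstruent between vowels /u/ and /o/, so it voices to [v]. /zinivixasoppufov/ → zinivixazoppuvov.
Rule 4 (stop-cluster i-epenthesis): /p/ and /p/ form a stop–stop cluster, so [i] is inserted between them. /zinivixazoppuvov/ → zinivixazopipuvov.
Rule 5 (final devoicing): /v/ is a voiced obstruent in word-final position, so it devoices to [f]. /zinivixazopipuvov/ → zinivixazopipuvof.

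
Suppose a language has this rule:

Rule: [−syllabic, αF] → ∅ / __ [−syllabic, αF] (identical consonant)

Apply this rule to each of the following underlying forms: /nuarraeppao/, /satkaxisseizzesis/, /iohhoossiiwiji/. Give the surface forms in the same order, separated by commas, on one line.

nuaraepao, satkaxiseizesis, iohoosiiwiji

/nuarraeppao/: /rr/ is a geminate; the first /r/ deletes. /pp/ is a geminate; the first /p/ deletes. → [nuaraepao].
/satkaxisseizzesis/: /ss/ is a geminate; the first /s/ deletes. /zz/ is a geminate; the first /z/ deletes. → [satkaxiseizesis].
/iohhoossiiwiji/: /hh/ is a geminate; the first /h/ deletes. /ss/ is a geminate; the first /s/ deletes. → [iohoosiiwiji].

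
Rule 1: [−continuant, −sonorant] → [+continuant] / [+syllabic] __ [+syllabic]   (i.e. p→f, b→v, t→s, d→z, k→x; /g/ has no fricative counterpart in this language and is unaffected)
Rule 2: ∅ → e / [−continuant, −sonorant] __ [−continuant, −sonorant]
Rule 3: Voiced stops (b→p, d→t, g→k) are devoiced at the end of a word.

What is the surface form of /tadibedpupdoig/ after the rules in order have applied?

Rule 1 (intervocalic spirantization): /d/ is a stop between vowels /a/ and /i/, so it spirantizes to the fricative [z]. /b/ is a stop between vowels /i/ and /e/, so it spirantizes to the fricative [v]. /tadibedpupdoig/ → tazivedpupdoig.
Rule 2 (stop-cluster e-epenthesis): /d/ and /p/ form a stop–stop cluster, so [e] is inserted between them. /p/ and /d/ form a stop–stop cluster, so [e] is inserted between them. /tazivedpupdoig/ → tazivedepupedoig.
Rule 3 (final devoicing): /g/ is a voiced stop in word-final position, so it devoices to [k]. /tazivedepupedoig/ → tazivedepupedoik.

tazivedepupedoik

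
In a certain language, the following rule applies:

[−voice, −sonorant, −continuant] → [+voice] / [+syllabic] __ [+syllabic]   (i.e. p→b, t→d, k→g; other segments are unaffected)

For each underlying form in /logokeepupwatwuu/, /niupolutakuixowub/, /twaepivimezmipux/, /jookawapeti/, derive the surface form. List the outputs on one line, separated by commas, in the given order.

logogeebupwatwuu, niuboludaguixowub, twaebivimezmibux, joogawabedi

/logokeepupwatwuu/: /k/ is a voiceless stop between vowels /o/ and /e/, so it voices to [g]. /p/ is a voiceless stop between vowels /e/ and /u/, so it voices to [b]. → [logogeebupwatwuu].
/niupolutakuixowub/: /p/ is a voiceless stop between vowels /u/ and /o/, so it voices to [b]. /t/ is a voiceless stop between vowels /u/ and /a/, so it voices to [d]. /k/ is a voiceless stop between vowels /a/ and /u/, so it voices to [g]. → [niuboludaguixowub].
/twaepivimezmipux/: /p/ is a voiceless stop between vowels /e/ and /i/, so it voices to [b]. /p/ is a voiceless stop between vowels /i/ and /u/, so it voices to [b]. → [twaebivimezmibux].
/jookawapeti/: /k/ is a voiceless stop between vowels /o/ and /a/, so it voices to [g]. /p/ is a voiceless stop between vowels /a/ and /e/, so it voices to [b]. /t/ is a voiceless stop between vowels /e/ and /i/, so it voices to [d]. → [joogawabedi].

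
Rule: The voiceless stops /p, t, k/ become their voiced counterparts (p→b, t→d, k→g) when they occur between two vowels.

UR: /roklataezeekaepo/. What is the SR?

Scanning /roklataezeekaepo/: /k/ at position 3 is not in the conditioning environment; /t/ is a voiceless stop between vowels /a/ and /a/, so it voices to [d]; /k/ is a voiceless stop between vowels /e/ and /a/, so it voices to [g]; /p/ is a voiceless stop between vowels /e/ and /o/, so it voices to [b].
Result: [rokladaezeegaebo].

rokladaezeegaebo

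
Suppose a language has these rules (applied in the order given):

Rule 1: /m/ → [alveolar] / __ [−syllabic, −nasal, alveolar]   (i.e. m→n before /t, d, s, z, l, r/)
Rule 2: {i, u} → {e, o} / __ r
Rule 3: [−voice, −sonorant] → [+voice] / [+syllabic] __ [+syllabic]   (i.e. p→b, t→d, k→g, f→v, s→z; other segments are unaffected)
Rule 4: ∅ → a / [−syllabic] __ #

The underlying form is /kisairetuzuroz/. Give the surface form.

Rule 1 (nasal place assimilation): no segment meets the environment; /kisairetuzuroz/ is unchanged.
Rule 2 (pre-rhotic lowering): /i/ is a high vowel immediately before /r/, so it lowers to [e]. /u/ is a high vowel immediately before /r/, so it lowers to [o]. /kisairetuzuroz/ → kisaeretuzoroz.
Rule 3 (intervocalic voicing): /s/ is a voiceless obstruent between vowels /i/ and /a/, so it voices to [z]. /t/ is a voiceless obstruent between vowels /e/ and /u/, so it voices to [d]. /kisaeretuzoroz/ → kizaereduzoroz.
Rule 4 (final a-epenthesis): the form ends in the consonant /z/, so [a] is inserted word-finally. /kizaereduzoroz/ → kizaereduzoroza.

kizaereduzoroza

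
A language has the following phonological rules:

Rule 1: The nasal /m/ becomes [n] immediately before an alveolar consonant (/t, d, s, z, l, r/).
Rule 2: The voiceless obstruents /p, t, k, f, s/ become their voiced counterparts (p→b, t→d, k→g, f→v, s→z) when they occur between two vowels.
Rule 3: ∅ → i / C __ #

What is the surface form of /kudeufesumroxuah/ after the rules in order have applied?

kudeuvezunroxuahi

Rule 1 (nasal place assimilation): /m/ precedes the alveolar consonant /r/, so it assimilates in place to [n]. /kudeufesumroxuah/ → kudeufesunroxuah.
Rule 2 (intervocalic voicing): /f/ is a voiceless obstruent between vowels /u/ and /e/, so it voices to [v]. /s/ is a voiceless obstruent between vowels /e/ and /u/, so it voices to [z]. /kudeufesunroxuah/ → kudeuvezunroxuah.
Rule 3 (final i-epenthesis): the form ends in the consonant /h/, so [i] is inserted word-finally. /kudeuvezunroxuah/ → kudeuvezunroxuahi.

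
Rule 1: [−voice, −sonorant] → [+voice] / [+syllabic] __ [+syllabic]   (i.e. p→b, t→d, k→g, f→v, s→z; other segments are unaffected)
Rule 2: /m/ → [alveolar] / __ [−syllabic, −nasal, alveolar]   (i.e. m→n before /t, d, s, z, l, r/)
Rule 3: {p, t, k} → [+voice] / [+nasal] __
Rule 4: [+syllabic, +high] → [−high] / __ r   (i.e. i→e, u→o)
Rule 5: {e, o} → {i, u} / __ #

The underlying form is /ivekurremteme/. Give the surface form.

ivegorrendemi

Rule 1 (intervocalic voicing): /k/ is a voiceless obstruent between vowels /e/ and /u/, so it voices to [g]. /ivekurremteme/ → ivegurremteme.
Rule 2 (nasal place assimilation): /m/ precedes the alveolar consonant /t/, so it assimilates in place to [n]. /ivegurremteme/ → ivegurrenteme.
Rule 3 (post-nasal voicing): /t/ is a voiceless stop immediately after the nasal /n/, so it voices to [d]. /ivegurrenteme/ → ivegurrendeme.
Rule 4 (pre-rhotic lowering): /u/ is a high vowel immediately before /r/, so it lowers to [o]. /ivegurrendeme/ → ivegorrendeme.
Rule 5 (final vowel raising): /e/ is a mid vowel in word-final position, so it raises to [i]. /ivegorrendeme/ → ivegorrendemi.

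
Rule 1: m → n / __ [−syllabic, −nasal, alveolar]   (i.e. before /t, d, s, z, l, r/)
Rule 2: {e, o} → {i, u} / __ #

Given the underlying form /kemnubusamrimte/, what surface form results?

Rule 1 (nasal place assimilation): /m/ precedes the alveolar consonant /r/, so it assimilates in place to [n]. /m/ precedes the alveolar consonant /t/, so it assimilates in place to [n]. /kemnubusamrimte/ → kemnubusanrinte.
Rule 2 (final vowel raising): /e/ is a mid vowel in word-final position, so it raises to [i]. /kemnubusanrinte/ → kemnubusanrinti.

kemnubusanrinti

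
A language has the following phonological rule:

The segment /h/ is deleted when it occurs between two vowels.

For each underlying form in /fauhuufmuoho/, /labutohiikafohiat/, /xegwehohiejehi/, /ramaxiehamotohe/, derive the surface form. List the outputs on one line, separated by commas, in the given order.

/fauhuufmuoho/: /h/ occurs between vowels /u/ and /u/, so it deletes. /h/ occurs between vowels /o/ and /o/, so it deletes. → [fauuufmuoo].
/labutohiikafohiat/: /h/ occurs between vowels /o/ and /i/, so it deletes. /h/ occurs between vowels /o/ and /i/, so it deletes. → [labutoiikafoiat].
/xegwehohiejehi/: /h/ occurs between vowels /e/ and /o/, so it deletes. /h/ occurs between vowels /o/ and /i/, so it deletes. /h/ occurs between vowels /e/ and /i/, so it deletes. → [xegweoiejei].
/ramaxiehamotohe/: /h/ occurs between vowels /e/ and /a/, so it deletes. /h/ occurs between vowels /o/ and /e/, so it deletes. → [ramaxieamotoe].

fauuufmuoo, labutoiikafoiat, xegweoiejei, ramaxieamotoe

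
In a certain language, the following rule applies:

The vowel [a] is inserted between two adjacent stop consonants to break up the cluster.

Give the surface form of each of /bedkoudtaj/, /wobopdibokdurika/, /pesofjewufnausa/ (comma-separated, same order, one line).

bedakoudataj, wobopadibokadurika, pesofjewufnausa

/bedkoudtaj/: /d/ and /k/ form a stop–stop cluster, so [a] is inserted between them. /d/ and /t/ form a stop–stop cluster, so [a] is inserted between them. → [bedakoudataj].
/wobopdibokdurika/: /p/ and /d/ form a stop–stop cluster, so [a] is inserted between them. /k/ and /d/ form a stop–stop cluster, so [a] is inserted between them. → [wobopadibokadurika].
/pesofjewufnausa/: the rule's environment is not met; surfaces unchanged as [pesofjewufnausa].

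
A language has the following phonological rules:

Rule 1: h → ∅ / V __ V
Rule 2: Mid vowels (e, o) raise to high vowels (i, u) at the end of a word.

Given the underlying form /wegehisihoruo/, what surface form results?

wegeisioruu

Rule 1 (intervocalic h-deletion): /h/ occurs between vowels /e/ and /i/, so it deletes. /h/ occurs between vowels /i/ and /o/, so it deletes. /wegehisihoruo/ → wegeisioruo.
Rule 2 (final vowel raising): /o/ is a mid vowel in word-final position, so it raises to [u]. /wegeisioruo/ → wegeisioruu.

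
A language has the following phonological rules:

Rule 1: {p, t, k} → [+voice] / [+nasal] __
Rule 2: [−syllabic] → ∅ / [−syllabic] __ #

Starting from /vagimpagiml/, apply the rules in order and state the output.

Rule 1 (post-nasal voicing): /p/ is a voiceless stop immediately after the nasal /m/, so it voices to [b]. /vagimpagiml/ → vagimbagiml.
Rule 2 (final cluster simplification): /l/ is the second consonant of a word-final cluster /ml/, so it deletes. /vagimbagiml/ → vagimbagim.

vagimbagim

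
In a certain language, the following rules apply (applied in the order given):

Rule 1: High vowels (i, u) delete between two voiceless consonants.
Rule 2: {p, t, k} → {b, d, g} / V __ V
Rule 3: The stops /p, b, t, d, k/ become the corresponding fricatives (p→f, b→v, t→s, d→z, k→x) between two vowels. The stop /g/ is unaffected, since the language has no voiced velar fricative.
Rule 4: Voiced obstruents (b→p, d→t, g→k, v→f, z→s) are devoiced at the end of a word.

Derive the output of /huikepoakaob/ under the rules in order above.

huigevoagaop

Rule 1 (high vowel syncope): no segment meets the environment; /huikepoakaob/ is unchanged.
Rule 2 (intervocalic voicing): /k/ is a voiceless stop between vowels /i/ and /e/, so it voices to [g]. /p/ is a voiceless stop between vowels /e/ and /o/, so it voices to [b]. /k/ is a voiceless stop between vowels /a/ and /a/, so it voices to [g]. /huikepoakaob/ → huigeboagaob.
Rule 3 (intervocalic spirantization): /b/ is a stop between vowels /e/ and /o/, so it spirantizes to the fricative [v]. /huigeboagaob/ → huigevoagaob.
Rule 4 (final devoicing): /b/ is a voiced obstruent in word-final position, so it devoices to [p]. /huigevoagaob/ → huigevoagaop.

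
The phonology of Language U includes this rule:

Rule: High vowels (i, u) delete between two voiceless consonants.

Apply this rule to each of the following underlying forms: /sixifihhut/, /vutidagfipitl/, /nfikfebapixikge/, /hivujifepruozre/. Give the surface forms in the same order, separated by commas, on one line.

/sixifihhut/: /i/ is a high vowel flanked by voiceless consonants /s/ and /x/, so it deletes. /i/ is a high vowel flanked by voiceless consonants /x/ and /f/, so it deletes. /i/ is a high vowel flanked by voiceless consonants /f/ and /h/, so it deletes. /u/ is a high vowel flanked by voiceless consonants /h/ and /t/, so it deletes. → [sxfhht].
/vutidagfipitl/: /i/ is a high vowel flanked by voiceless consonants /f/ and /p/, so it deletes. /i/ is a high vowel flanked by voiceless consonants /p/ and /t/, so it deletes. → [vutidagfptl].
/nfikfebapixikge/: /i/ is a high vowel flanked by voiceless consonants /f/ and /k/, so it deletes. /i/ is a high vowel flanked by voiceless consonants /p/ and /x/, so it deletes. /i/ is a high vowel flanked by voiceless consonants /x/ and /k/, so it deletes. → [nfkfebapxkge].
/hivujifepruozre/: the rule's environment is not met; surfaces unchanged as [hivujifepruozre].

sxfhht, vutidagfptl, nfkfebapxkge, hivujifepruozre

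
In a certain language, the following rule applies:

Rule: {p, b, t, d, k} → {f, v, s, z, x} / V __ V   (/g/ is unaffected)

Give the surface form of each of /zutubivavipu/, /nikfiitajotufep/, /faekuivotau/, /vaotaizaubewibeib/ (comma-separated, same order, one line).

zusuvivavifu, nikfiisajosufep, faexuivosau, vaosaizauvewiveib

/zutubivavipu/: /t/ is a stop between vowels /u/ and /u/, so it spirantizes to the fricative [s]. /b/ is a stop between vowels /u/ and /i/, so it spirantizes to the fricative [v]. /p/ is a stop between vowels /i/ and /u/, so it spirantizes to the fricative [f]. → [zusuvivavifu].
/nikfiitajotufep/: /t/ is a stop between vowels /i/ and /a/, so it spirantizes to the fricative [s]. /t/ is a stop between vowels /o/ and /u/, so it spirantizes to the fricative [s]. → [nikfiisajosufep].
/faekuivotau/: /k/ is a stop between vowels /e/ and /u/, so it spirantizes to the fricative [x]. /t/ is a stop between vowels /o/ and /a/, so it spirantizes to the fricative [s]. → [faexuivosau].
/vaotaizaubewibeib/: /t/ is a stop between vowels /o/ and /a/, so it spirantizes to the fricative [s]. /b/ is a stop between vowels /u/ and /e/, so it spirantizes to the fricative [v]. /b/ is a stop between vowels /i/ and /e/, so it spirantizes to the fricative [v]. → [vaosaizauvewiveib].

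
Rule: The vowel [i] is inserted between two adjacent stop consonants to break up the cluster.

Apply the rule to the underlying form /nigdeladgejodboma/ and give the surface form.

nigideladigejodiboma

/g/ and /d/ form a stop–stop cluster, so [i] is inserted between them.
/d/ and /g/ form a stop–stop cluster, so [i] is inserted between them.
/d/ and /b/ form a stop–stop cluster, so [i] is inserted between them.
Surface form: [nigideladigejodiboma].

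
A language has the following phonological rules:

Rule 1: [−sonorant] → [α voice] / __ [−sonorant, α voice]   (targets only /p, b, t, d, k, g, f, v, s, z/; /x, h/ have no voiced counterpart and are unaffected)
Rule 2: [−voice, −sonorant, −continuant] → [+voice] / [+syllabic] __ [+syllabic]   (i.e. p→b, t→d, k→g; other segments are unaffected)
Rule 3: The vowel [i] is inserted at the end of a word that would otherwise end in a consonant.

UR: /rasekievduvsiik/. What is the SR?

rasegievdufsiiki

Rule 1 (regressive voicing assimilation): /v/ precedes the voiceless obstruent /s/, so it devoices to [f] by assimilation. /rasekievduvsiik/ → rasekievdufsiik.
Rule 2 (intervocalic voicing): /k/ is a voiceless stop between vowels /e/ and /i/, so it voices to [g]. /rasekievdufsiik/ → rasegievdufsiik.
Rule 3 (final i-epenthesis): the form ends in the consonant /k/, so [i] is inserted word-finally. /rasegievdufsiik/ → rasegievdufsiiki.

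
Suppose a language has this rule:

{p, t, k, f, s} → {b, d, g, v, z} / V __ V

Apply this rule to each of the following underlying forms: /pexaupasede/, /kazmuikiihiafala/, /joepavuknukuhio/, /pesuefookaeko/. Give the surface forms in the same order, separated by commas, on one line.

pexaubazede, kazmuigiihiavala, joebavuknuguhio, pezuevoogaego

/pexaupasede/: /p/ is a voiceless obstruent between vowels /u/ and /a/, so it voices to [b]. /s/ is a voiceless obstruent between vowels /a/ and /e/, so it voices to [z]. → [pexaubazede].
/kazmuikiihiafala/: /k/ is a voiceless obstruent between vowels /i/ and /i/, so it voices to [g]. /f/ is a voiceless obstruent between vowels /a/ and /a/, so it voices to [v]. → [kazmuigiihiavala].
/joepavuknukuhio/: /p/ is a voiceless obstruent between vowels /e/ and /a/, so it voices to [b]. /k/ is a voiceless obstruent between vowels /u/ and /u/, so it voices to [g]. → [joebavuknuguhio].
/pesuefookaeko/: /s/ is a voiceless obstruent between vowels /e/ and /u/, so it voices to [z]. /f/ is a voiceless obstruent between vowels /e/ and /o/, so it voices to [v]. /k/ is a voiceless obstruent between vowels /o/ and /a/, so it voices to [g]. /k/ is a voiceless obstruent between vowels /e/ and /o/, so it voices to [g]. → [pezuevoogaego].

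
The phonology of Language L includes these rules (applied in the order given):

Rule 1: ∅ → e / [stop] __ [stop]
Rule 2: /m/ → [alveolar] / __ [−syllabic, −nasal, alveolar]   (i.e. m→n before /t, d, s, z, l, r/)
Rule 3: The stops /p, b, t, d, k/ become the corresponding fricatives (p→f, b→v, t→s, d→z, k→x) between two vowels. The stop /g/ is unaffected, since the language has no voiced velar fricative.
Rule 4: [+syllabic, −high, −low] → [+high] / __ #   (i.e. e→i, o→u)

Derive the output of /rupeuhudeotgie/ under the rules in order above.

Rule 1 (stop-cluster e-epenthesis): /t/ and /g/ form a stop–stop cluster, so [e] is inserted between them. /rupeuhudeotgie/ → rupeuhudeotegie.
Rule 2 (nasal place assimilation): no segment meets the environment; /rupeuhudeotegie/ is unchanged.
Rule 3 (intervocalic spirantization): /p/ is a stop between vowels /u/ and /e/, so it spirantizes to the fricative [f]. /d/ is a stop between vowels /u/ and /e/, so it spirantizes to the fricative [z]. /t/ is a stop between vowels /o/ and /e/, so it spirantizes to the fricative [s]. /rupeuhudeotegie/ → rufeuhuzeosegie.
Rule 4 (final vowel raising): /e/ is a mid vowel in word-final position, so it raises to [i]. /rufeuhuzeosegie/ → rufeuhuzeosegii.

rufeuhuzeosegii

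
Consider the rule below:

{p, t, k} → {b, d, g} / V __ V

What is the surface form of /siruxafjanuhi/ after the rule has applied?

siruxafjanuhi

No segment of /siruxafjanuhi/ meets the structural description of the rule, so the form surfaces unchanged.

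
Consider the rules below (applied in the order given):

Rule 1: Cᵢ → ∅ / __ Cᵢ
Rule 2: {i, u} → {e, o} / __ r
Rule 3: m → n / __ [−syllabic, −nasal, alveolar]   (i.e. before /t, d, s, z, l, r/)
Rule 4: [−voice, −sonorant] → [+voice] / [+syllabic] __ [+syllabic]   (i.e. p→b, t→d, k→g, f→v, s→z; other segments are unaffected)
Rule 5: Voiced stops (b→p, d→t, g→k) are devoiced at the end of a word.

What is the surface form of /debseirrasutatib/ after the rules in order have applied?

Rule 1 (degemination): /rr/ is a geminate; the first /r/ deletes. /debseirrasutatib/ → debseirasutatib.
Rule 2 (pre-rhotic lowering): /i/ is a high vowel immediately before /r/, so it lowers to [e]. /debseirasutatib/ → debseerasutatib.
Rule 3 (nasal place assimilation): no segment meets the environment; /debseerasutatib/ is unchanged.
Rule 4 (intervocalic voicing): /s/ is a voiceless obstruent between vowels /a/ and /u/, so it voices to [z]. /t/ is a voiceless obstruent between vowels /u/ and /a/, so it voices to [d]. /t/ is a voiceless obstruent between vowels /a/ and /i/, so it voices to [d]. /debseerasutatib/ → debseerazudadib.
Rule 5 (final devoicing): /b/ is a voiced stop in word-final position, so it devoices to [p]. /debseerazudadib/ → debseerazudadip.

debseerazudadip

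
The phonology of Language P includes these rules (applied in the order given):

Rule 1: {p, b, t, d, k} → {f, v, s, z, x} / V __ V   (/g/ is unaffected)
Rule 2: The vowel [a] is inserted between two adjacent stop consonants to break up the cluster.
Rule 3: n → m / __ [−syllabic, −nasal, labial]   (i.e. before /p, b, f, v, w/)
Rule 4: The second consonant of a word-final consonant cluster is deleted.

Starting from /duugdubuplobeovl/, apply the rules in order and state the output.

Rule 1 (intervocalic spirantization): /b/ is a stop between vowels /u/ and /u/, so it spirantizes to the fricative [v]. /b/ is a stop between vowels /o/ and /e/, so it spirantizes to the fricative [v]. /duugdubuplobeovl/ → duugduvuploveovl.
Rule 2 (stop-cluster a-epenthesis): /g/ and /d/ form a stop–stop cluster, so [a] is inserted between them. /duugduvuploveovl/ → duugaduvuploveovl.
Rule 3 (nasal place assimilation): no segment meets the environment; /duugaduvuploveovl/ is unchanged.
Rule 4 (final cluster simplification): /l/ is the second consonant of a word-final cluster /vl/, so it deletes. /duugaduvuploveovl/ → duugaduvuploveov.

duugaduvuploveov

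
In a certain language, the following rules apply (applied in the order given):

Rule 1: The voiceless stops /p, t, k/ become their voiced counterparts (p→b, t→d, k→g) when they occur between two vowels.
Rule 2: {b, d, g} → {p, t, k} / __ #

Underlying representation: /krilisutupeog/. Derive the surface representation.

krilisudubeok

Rule 1 (intervocalic voicing): /t/ is a voiceless stop between vowels /u/ and /u/, so it voices to [d]. /p/ is a voiceless stop between vowels /u/ and /e/, so it voices to [b]. /krilisutupeog/ → krilisudubeog.
Rule 2 (final devoicing): /g/ is a voiced stop in word-final position, so it devoices to [k]. /krilisudubeog/ → krilisudubeok.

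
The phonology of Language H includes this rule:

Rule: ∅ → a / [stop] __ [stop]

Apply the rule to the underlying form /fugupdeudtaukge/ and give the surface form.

fugupadeudataukage

/p/ and /d/ form a stop–stop cluster, so [a] is inserted between them.
/d/ and /t/ form a stop–stop cluster, so [a] is inserted between them.
/k/ and /g/ form a stop–stop cluster, so [a] is inserted between them.
Surface form: [fugupadeudataukage].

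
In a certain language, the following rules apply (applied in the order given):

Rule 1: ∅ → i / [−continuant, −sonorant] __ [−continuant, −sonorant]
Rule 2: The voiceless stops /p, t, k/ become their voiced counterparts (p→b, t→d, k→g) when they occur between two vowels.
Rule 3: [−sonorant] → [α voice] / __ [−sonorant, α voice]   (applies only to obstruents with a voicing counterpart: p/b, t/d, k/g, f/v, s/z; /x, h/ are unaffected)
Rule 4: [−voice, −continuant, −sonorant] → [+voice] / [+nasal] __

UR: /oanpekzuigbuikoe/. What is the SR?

Rule 1 (stop-cluster i-epenthesis): /g/ and /b/ form a stop–stop cluster, so [i] is inserted between them. /oanpekzuigbuikoe/ → oanpekzuigibuikoe.
Rule 2 (intervocalic voicing): /k/ is a voiceless stop between vowels /i/ and /o/, so it voices to [g]. /oanpekzuigibuikoe/ → oanpekzuigibuigoe.
Rule 3 (regressive voicing assimilation): /k/ precedes the voiced obstruent /z/, so it voices to [g] by assimilation. /oanpekzuigibuigoe/ → oanpegzuigibuigoe.
Rule 4 (post-nasal voicing): /p/ is a voiceless stop immediately after the nasal /n/, so it voices to [b]. /oanpegzuigibuigoe/ → oanbegzuigibuigoe.

oanbegzuigibuigoe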